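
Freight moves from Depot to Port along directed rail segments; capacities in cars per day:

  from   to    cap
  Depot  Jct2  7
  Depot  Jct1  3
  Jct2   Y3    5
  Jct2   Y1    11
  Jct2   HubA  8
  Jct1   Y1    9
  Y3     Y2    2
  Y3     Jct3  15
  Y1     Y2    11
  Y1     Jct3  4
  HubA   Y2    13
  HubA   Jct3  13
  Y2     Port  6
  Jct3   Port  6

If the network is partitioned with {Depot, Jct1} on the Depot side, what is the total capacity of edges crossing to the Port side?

16

Edges leaving {Depot, Jct1}: Depot→Jct2 (7), Jct1→Y1 (9).
Cut capacity = 7 + 9 = 16.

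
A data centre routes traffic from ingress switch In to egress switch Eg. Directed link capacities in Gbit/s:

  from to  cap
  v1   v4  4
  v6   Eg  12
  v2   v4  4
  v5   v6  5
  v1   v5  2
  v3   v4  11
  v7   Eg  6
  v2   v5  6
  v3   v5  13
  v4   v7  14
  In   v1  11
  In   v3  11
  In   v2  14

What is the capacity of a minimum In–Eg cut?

11

Augment In→v1→v4→v7→Eg: bottleneck 4, flow now 4.
Augment In→v1→v5→v6→Eg: bottleneck 2, flow now 6.
Augment In→v2→v4→v7→Eg: bottleneck 2, flow now 8.
Augment In→v2→v5→v6→Eg: bottleneck 3, flow now 11.
No augmenting path remains; maximum flow = 11.
By max-flow min-cut, the minimum cut capacity equals the max flow.
In the residual graph, reachable from In: {In, v1, v2, v3, v4, v5, v7}.
Min-cut edges: v5→v6 (5), v7→Eg (6); capacity 5 + 6 = 11.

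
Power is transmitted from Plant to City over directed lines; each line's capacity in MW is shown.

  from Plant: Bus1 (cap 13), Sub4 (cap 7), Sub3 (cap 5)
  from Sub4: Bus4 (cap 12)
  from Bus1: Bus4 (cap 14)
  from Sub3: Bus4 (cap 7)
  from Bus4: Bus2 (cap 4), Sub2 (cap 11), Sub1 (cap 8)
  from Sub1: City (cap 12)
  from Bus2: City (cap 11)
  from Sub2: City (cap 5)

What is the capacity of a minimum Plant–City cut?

Augment Plant→Sub4→Bus4→Sub1→City: bottleneck 7, flow now 7.
Augment Plant→Bus1→Bus4→Sub1→City: bottleneck 1, flow now 8.
Augment Plant→Bus1→Bus4→Bus2→City: bottleneck 4, flow now 12.
Augment Plant→Bus1→Bus4→Sub2→City: bottleneck 5, flow now 17.
No augmenting path remains; maximum flow = 17.
By max-flow min-cut, the minimum cut capacity equals the max flow.
In the residual graph, reachable from Plant: {Plant, Sub4, Bus1, Sub3, Bus4, Sub2}.
Min-cut edges: Bus4→Sub1 (8), Bus4→Bus2 (4), Sub2→City (5); capacity 8 + 4 + 5 = 17.

17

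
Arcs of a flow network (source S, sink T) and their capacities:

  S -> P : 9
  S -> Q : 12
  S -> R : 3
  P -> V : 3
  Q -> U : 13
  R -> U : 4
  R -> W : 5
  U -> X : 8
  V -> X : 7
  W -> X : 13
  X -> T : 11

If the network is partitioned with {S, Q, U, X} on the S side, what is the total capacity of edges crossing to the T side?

Edges leaving {S, Q, U, X}: S→P (9), S→R (3), X→T (11).
Cut capacity = 9 + 3 + 11 = 23.

23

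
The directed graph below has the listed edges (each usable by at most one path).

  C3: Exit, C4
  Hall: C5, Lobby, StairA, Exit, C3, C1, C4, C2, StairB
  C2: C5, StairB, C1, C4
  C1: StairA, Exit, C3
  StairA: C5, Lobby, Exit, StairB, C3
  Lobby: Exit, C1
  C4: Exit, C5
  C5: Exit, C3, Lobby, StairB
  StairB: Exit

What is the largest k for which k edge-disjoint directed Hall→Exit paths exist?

Assign every edge capacity 1; by Menger, the answer equals the max flow.
Path Hall→Exit (+1); total 1.
Path Hall→StairA→Exit (+1); total 2.
Path Hall→C5→Exit (+1); total 3.
Path Hall→C1→Exit (+1); total 4.
Path Hall→C3→Exit (+1); total 5.
Path Hall→C4→Exit (+1); total 6.
Path Hall→StairB→Exit (+1); total 7.
Path Hall→Lobby→Exit (+1); total 8.
No residual Hall→Exit path; max flow = 8.
Certifying cut of size 8: {C1→Exit, C3→Exit, C4→Exit, C5→Exit, Hall→Exit, Lobby→Exit, StairA→Exit, StairB→Exit}.

8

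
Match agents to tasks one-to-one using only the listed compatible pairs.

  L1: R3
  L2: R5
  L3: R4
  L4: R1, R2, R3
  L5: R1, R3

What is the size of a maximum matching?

Unit-capacity flow: source→left, listed edges, right→sink; max matching = max flow.
Augmenting path L1→R3 (+1); matched 1.
Augmenting path L2→R5 (+1); matched 2.
Augmenting path L3→R4 (+1); matched 3.
Augmenting path L4→R1 (+1); matched 4.
Augmenting path L5→R1→L4→R2 (+1); matched 5.
No augmenting path remains; maximum matching = 5.
König certificate: {L1, L2, L3, L4, L5} is a vertex cover of size 5 (every listed pair touches it), so no matching can be larger.

5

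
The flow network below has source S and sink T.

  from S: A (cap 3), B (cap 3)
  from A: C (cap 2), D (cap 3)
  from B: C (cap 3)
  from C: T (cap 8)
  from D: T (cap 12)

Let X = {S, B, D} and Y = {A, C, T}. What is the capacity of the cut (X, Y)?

18

Edges leaving {S, B, D}: S→A (3), B→C (3), D→T (12).
Cut capacity = 3 + 3 + 12 = 18.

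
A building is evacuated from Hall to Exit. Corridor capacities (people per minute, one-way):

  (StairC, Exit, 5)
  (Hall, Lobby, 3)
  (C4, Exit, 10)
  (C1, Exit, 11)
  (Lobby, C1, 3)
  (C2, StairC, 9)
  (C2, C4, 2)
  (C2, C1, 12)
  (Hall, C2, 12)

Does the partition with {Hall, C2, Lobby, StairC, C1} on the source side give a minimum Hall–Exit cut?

Given cut capacity: 2 + 5 + 11 = 18.
Augment Hall→C2→C4→Exit: bottleneck 2, flow now 2.
Augment Hall→C2→StairC→Exit: bottleneck 5, flow now 7.
Augment Hall→C2→C1→Exit: bottleneck 5, flow now 12.
Augment Hall→Lobby→C1→Exit: bottleneck 3, flow now 15.
No augmenting path remains; maximum flow = 15.
In the residual graph, reachable from Hall: {Hall}.
Min-cut edges: Hall→C2 (12), Hall→Lobby (3); capacity 12 + 3 = 15.
Cut capacity 18 exceeds the max flow 15, so it is not minimum.

No — its capacity is 18, but the minimum cut has capacity 15.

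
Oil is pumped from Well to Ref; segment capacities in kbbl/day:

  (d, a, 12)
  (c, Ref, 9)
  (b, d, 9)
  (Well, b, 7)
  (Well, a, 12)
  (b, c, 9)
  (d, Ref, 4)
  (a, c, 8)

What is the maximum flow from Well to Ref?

13

Augment Well→a→c→Ref: bottleneck 8, flow now 8.
Augment Well→b→c→Ref: bottleneck 1, flow now 9.
Augment Well→b→d→Ref: bottleneck 4, flow now 13.
No augmenting path remains; maximum flow = 13.
In the residual graph, reachable from Well: {Well, a, b, c, d}.
Min-cut edges: c→Ref (9), d→Ref (4); capacity 9 + 4 = 13.
This cut is saturated, so no flow can exceed 13.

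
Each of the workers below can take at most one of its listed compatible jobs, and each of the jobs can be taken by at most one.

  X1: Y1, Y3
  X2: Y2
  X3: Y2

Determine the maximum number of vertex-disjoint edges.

2

Unit-capacity flow: source→left, listed edges, right→sink; max matching = max flow.
Augmenting path X1→Y1 (+1); matched 1.
Augmenting path X2→Y2 (+1); matched 2.
No augmenting path remains; maximum matching = 2.
König certificate: {X1, Y2} is a vertex cover of size 2 (every listed pair touches it), so no matching can be larger.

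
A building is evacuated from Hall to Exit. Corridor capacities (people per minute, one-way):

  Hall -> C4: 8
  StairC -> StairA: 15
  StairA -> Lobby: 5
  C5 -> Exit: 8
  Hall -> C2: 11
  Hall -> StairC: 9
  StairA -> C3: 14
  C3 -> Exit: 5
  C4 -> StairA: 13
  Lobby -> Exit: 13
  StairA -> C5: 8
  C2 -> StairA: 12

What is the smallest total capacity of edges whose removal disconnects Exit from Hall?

18

Augment Hall→C4→StairA→C3→Exit: bottleneck 5, flow now 5.
Augment Hall→C4→StairA→Lobby→Exit: bottleneck 3, flow now 8.
Augment Hall→C2→StairA→Lobby→Exit: bottleneck 2, flow now 10.
Augment Hall→C2→StairA→C5→Exit: bottleneck 8, flow now 18.
No augmenting path remains; maximum flow = 18.
By max-flow min-cut, the minimum cut capacity equals the max flow.
In the residual graph, reachable from Hall: {Hall, C4, C2, StairC, StairA, C3}.
Min-cut edges: StairA→Lobby (5), StairA→C5 (8), C3→Exit (5); capacity 5 + 8 + 5 = 18.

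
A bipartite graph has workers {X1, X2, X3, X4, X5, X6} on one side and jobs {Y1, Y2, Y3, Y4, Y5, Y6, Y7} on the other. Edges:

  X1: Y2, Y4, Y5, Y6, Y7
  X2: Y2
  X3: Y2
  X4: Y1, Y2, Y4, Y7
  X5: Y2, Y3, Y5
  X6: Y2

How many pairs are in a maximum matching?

Unit-capacity flow: source→left, listed edges, right→sink; max matching = max flow.
Augmenting path X1→Y2 (+1); matched 1.
Augmenting path X4→Y1 (+1); matched 2.
Augmenting path X5→Y3 (+1); matched 3.
Augmenting path X2→Y2→X1→Y4 (+1); matched 4.
No augmenting path remains; maximum matching = 4.
König certificate: {X1, X4, X5, Y2} is a vertex cover of size 4 (every listed pair touches it), so no matching can be larger.

4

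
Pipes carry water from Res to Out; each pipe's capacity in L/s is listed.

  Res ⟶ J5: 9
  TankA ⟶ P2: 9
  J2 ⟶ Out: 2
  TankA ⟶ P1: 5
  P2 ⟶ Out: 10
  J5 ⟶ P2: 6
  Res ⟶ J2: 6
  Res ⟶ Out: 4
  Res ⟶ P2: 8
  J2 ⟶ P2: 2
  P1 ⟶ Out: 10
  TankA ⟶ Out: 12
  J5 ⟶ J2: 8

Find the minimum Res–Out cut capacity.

Augment Res→Out: bottleneck 4, flow now 4.
Augment Res→J2→Out: bottleneck 2, flow now 6.
Augment Res→P2→Out: bottleneck 8, flow now 14.
Augment Res→J5→P2→Out: bottleneck 2, flow now 16.
No augmenting path remains; maximum flow = 16.
By max-flow min-cut, the minimum cut capacity equals the max flow.
In the residual graph, reachable from Res: {Res, J5, J2, P2}.
Min-cut edges: Res→Out (4), J2→Out (2), P2→Out (10); capacity 4 + 2 + 10 = 16.

16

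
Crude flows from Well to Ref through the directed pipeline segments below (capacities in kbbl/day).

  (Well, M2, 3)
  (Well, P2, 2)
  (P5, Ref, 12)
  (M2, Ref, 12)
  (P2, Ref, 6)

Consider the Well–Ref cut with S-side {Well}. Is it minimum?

Yes — it is a minimum cut (capacity 5).

Given cut capacity: 3 + 2 = 5.
Augment Well→M2→Ref: bottleneck 3, flow now 3.
Augment Well→P2→Ref: bottleneck 2, flow now 5.
No augmenting path remains; maximum flow = 5.
Cut capacity 5 equals the max flow, so it is a minimum cut.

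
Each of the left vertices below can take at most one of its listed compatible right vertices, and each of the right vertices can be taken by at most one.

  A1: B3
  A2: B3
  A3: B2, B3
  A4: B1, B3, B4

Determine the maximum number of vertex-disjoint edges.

Unit-capacity flow: source→left, listed edges, right→sink; max matching = max flow.
Augmenting path A1→B3 (+1); matched 1.
Augmenting path A3→B2 (+1); matched 2.
Augmenting path A4→B1 (+1); matched 3.
No augmenting path remains; maximum matching = 3.
König certificate: {A3, A4, B3} is a vertex cover of size 3 (every listed pair touches it), so no matching can be larger.

3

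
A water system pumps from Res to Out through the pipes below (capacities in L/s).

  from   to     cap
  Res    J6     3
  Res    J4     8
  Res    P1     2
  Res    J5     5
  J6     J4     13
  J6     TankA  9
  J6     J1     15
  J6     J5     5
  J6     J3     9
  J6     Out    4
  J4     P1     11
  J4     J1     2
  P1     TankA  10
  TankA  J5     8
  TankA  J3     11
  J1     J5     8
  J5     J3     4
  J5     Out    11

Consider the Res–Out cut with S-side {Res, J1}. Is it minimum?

No — its capacity is 26, but the minimum cut has capacity 14.

Given cut capacity: 3 + 8 + 2 + 5 + 8 = 26.
Augment Res→J6→Out: bottleneck 3, flow now 3.
Augment Res→J5→Out: bottleneck 5, flow now 8.
Augment Res→J4→J1→J5→Out: bottleneck 2, flow now 10.
Augment Res→P1→TankA→J5→Out: bottleneck 2, flow now 12.
Augment Res→J4→P1→TankA→J5→Out: bottleneck 2, flow now 14.
No augmenting path remains; maximum flow = 14.
In the residual graph, reachable from Res: {Res, J4, P1, TankA, J1, J5, J3}.
Min-cut edges: Res→J6 (3), J5→Out (11); capacity 3 + 11 = 14.
Cut capacity 26 exceeds the max flow 14, so it is not minimum.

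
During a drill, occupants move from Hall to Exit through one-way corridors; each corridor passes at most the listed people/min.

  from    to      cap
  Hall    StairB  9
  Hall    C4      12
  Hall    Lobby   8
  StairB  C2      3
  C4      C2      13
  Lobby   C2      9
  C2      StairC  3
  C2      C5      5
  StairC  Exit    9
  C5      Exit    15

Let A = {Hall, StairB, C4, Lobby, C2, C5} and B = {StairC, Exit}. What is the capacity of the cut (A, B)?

Edges leaving {Hall, StairB, C4, Lobby, C2, C5}: C2→StairC (3), C5→Exit (15).
Cut capacity = 3 + 15 = 18.

18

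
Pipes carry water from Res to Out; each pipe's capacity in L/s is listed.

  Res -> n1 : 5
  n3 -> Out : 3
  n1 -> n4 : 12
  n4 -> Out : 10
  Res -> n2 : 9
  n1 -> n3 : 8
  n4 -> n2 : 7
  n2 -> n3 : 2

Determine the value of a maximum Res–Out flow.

7

Augment Res→n1→n3→Out: bottleneck 3, flow now 3.
Augment Res→n1→n4→Out: bottleneck 2, flow now 5.
Augment Res→n2→n3→n1→n4→Out: bottleneck 2, flow now 7. (uses reverse residual edge)
No augmenting path remains; maximum flow = 7.
In the residual graph, reachable from Res: {Res, n2}.
Min-cut edges: Res→n1 (5), n2→n3 (2); capacity 5 + 2 = 7.
This cut is saturated, so no flow can exceed 7.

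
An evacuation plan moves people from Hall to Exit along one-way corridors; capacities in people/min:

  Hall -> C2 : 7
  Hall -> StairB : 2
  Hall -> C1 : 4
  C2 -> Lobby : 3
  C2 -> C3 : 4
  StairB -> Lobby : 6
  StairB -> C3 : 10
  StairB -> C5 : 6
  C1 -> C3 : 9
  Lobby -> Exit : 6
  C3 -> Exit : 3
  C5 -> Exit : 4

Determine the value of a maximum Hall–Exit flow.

8

Augment Hall→C2→Lobby→Exit: bottleneck 3, flow now 3.
Augment Hall→C2→C3→Exit: bottleneck 3, flow now 6.
Augment Hall→StairB→Lobby→Exit: bottleneck 2, flow now 8.
No augmenting path remains; maximum flow = 8.
In the residual graph, reachable from Hall: {Hall, C2, C1, C3}.
Min-cut edges: Hall→StairB (2), C2→Lobby (3), C3→Exit (3); capacity 2 + 3 + 3 = 8.
This cut is saturated, so no flow can exceed 8.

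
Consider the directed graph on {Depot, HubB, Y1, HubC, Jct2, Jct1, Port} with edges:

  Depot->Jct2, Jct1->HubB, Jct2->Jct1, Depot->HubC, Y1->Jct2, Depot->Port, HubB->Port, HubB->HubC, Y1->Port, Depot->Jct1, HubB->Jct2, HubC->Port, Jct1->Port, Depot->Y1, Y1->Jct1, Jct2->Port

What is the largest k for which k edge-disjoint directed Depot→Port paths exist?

Assign every edge capacity 1; by Menger, the answer equals the max flow.
Path Depot→Port (+1); total 1.
Path Depot→Y1→Port (+1); total 2.
Path Depot→HubC→Port (+1); total 3.
Path Depot→Jct2→Port (+1); total 4.
Path Depot→Jct1→Port (+1); total 5.
No residual Depot→Port path; max flow = 5.
Certifying cut of size 5: {Depot→HubC, Depot→Jct1, Depot→Jct2, Depot→Port, Depot→Y1}.

5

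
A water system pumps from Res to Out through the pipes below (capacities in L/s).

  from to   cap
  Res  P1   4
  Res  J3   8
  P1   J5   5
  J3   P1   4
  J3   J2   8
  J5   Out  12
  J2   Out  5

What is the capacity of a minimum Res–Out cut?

Augment Res→P1→J5→Out: bottleneck 4, flow now 4.
Augment Res→J3→J2→Out: bottleneck 5, flow now 9.
Augment Res→J3→P1→J5→Out: bottleneck 1, flow now 10.
No augmenting path remains; maximum flow = 10.
By max-flow min-cut, the minimum cut capacity equals the max flow.
In the residual graph, reachable from Res: {Res, P1, J3, J2}.
Min-cut edges: P1→J5 (5), J2→Out (5); capacity 5 + 5 = 10.

10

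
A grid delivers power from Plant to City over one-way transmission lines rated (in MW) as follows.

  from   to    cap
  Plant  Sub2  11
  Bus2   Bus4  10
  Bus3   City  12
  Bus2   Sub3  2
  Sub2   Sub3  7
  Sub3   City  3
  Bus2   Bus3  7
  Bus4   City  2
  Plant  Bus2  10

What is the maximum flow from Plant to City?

Augment Plant→Bus2→Bus4→City: bottleneck 2, flow now 2.
Augment Plant→Bus2→Sub3→City: bottleneck 2, flow now 4.
Augment Plant→Bus2→Bus3→City: bottleneck 6, flow now 10.
Augment Plant→Sub2→Sub3→City: bottleneck 1, flow now 11.
Augment Plant→Sub2→Sub3→Bus2→Bus3→City: bottleneck 1, flow now 12. (uses reverse residual edge)
No augmenting path remains; maximum flow = 12.
In the residual graph, reachable from Plant: {Plant, Bus2, Sub2, Bus4, Sub3}.
Min-cut edges: Bus2→Bus3 (7), Bus4→City (2), Sub3→City (3); capacity 7 + 2 + 3 = 12.
This cut is saturated, so no flow can exceed 12.

12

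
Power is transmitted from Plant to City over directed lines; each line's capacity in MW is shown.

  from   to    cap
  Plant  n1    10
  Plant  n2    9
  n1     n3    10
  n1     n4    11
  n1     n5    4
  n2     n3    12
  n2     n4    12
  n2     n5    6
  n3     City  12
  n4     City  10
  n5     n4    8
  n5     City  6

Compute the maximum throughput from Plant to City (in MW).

19

Augment Plant→n1→n3→City: bottleneck 10, flow now 10.
Augment Plant→n2→n3→City: bottleneck 2, flow now 12.
Augment Plant→n2→n4→City: bottleneck 7, flow now 19.
No augmenting path remains; maximum flow = 19.
In the residual graph, reachable from Plant: {Plant}.
Min-cut edges: Plant→n1 (10), Plant→n2 (9); capacity 10 + 9 = 19.
This cut is saturated, so no flow can exceed 19.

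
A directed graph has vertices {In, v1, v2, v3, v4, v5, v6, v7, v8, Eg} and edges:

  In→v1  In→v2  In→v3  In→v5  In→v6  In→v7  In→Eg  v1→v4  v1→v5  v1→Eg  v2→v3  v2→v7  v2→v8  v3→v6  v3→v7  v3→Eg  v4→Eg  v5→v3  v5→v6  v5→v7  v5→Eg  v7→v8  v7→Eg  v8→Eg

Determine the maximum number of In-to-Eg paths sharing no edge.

Assign every edge capacity 1; by Menger, the answer equals the max flow.
Path In→Eg (+1); total 1.
Path In→v1→Eg (+1); total 2.
Path In→v3→Eg (+1); total 3.
Path In→v5→Eg (+1); total 4.
Path In→v7→Eg (+1); total 5.
Path In→v2→v8→Eg (+1); total 6.
No residual In→Eg path; max flow = 6.
Certifying cut of size 6: {In→Eg, In→v1, In→v2, In→v3, In→v5, In→v7}.

6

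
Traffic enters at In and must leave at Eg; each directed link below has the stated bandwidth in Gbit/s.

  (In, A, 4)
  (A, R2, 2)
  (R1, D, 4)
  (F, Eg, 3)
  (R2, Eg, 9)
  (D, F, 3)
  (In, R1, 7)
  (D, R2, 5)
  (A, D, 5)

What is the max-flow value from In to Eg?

8

Augment In→A→R2→Eg: bottleneck 2, flow now 2.
Augment In→R1→D→F→Eg: bottleneck 3, flow now 5.
Augment In→R1→D→R2→Eg: bottleneck 1, flow now 6.
Augment In→A→D→R2→Eg: bottleneck 2, flow now 8.
No augmenting path remains; maximum flow = 8.
In the residual graph, reachable from In: {In, R1}.
Min-cut edges: In→A (4), R1→D (4); capacity 4 + 4 = 8.
This cut is saturated, so no flow can exceed 8.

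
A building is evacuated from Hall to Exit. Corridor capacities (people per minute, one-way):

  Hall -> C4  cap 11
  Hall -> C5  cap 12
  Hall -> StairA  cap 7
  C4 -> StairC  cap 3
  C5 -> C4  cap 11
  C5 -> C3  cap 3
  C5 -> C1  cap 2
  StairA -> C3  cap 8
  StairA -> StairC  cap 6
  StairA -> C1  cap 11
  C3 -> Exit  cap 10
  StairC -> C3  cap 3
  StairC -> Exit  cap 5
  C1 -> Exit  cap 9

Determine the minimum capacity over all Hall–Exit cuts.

15

Augment Hall→C4→StairC→Exit: bottleneck 3, flow now 3.
Augment Hall→C5→C3→Exit: bottleneck 3, flow now 6.
Augment Hall→C5→C1→Exit: bottleneck 2, flow now 8.
Augment Hall→StairA→C3→Exit: bottleneck 7, flow now 15.
No augmenting path remains; maximum flow = 15.
By max-flow min-cut, the minimum cut capacity equals the max flow.
In the residual graph, reachable from Hall: {Hall, C4, C5}.
Min-cut edges: Hall→StairA (7), C4→StairC (3), C5→C3 (3), C5→C1 (2); capacity 7 + 3 + 3 + 2 = 15.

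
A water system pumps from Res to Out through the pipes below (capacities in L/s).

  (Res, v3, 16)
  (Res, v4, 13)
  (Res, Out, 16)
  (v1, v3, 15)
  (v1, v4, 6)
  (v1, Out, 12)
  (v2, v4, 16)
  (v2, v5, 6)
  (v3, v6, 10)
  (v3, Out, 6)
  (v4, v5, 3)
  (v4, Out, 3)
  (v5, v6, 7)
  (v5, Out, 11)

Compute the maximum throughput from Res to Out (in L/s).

Augment Res→Out: bottleneck 16, flow now 16.
Augment Res→v3→Out: bottleneck 6, flow now 22.
Augment Res→v4→Out: bottleneck 3, flow now 25.
Augment Res→v4→v5→Out: bottleneck 3, flow now 28.
No augmenting path remains; maximum flow = 28.
In the residual graph, reachable from Res: {Res, v3, v4, v6}.
Min-cut edges: Res→Out (16), v3→Out (6), v4→v5 (3), v4→Out (3); capacity 16 + 6 + 3 + 3 = 28.
This cut is saturated, so no flow can exceed 28.

28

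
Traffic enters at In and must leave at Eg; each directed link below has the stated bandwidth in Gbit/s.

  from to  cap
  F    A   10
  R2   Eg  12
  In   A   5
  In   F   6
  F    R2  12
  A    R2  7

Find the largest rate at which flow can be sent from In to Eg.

11

Augment In→A→R2→Eg: bottleneck 5, flow now 5.
Augment In→F→R2→Eg: bottleneck 6, flow now 11.
No augmenting path remains; maximum flow = 11.
In the residual graph, reachable from In: {In}.
Min-cut edges: In→A (5), In→F (6); capacity 5 + 6 = 11.
This cut is saturated, so no flow can exceed 11.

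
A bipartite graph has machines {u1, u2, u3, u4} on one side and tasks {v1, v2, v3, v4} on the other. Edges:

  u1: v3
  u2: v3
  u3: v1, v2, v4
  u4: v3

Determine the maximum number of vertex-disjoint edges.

2

Unit-capacity flow: source→left, listed edges, right→sink; max matching = max flow.
Augmenting path u1→v3 (+1); matched 1.
Augmenting path u3→v1 (+1); matched 2.
No augmenting path remains; maximum matching = 2.
König certificate: {u3, v3} is a vertex cover of size 2 (every listed pair touches it), so no matching can be larger.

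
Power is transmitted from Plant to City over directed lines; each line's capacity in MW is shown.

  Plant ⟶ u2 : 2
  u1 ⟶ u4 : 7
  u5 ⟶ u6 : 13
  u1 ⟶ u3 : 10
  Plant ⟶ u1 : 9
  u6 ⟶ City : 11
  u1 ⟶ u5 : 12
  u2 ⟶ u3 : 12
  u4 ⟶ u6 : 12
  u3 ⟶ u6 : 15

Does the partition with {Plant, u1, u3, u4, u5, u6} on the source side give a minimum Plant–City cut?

Given cut capacity: 2 + 11 = 13.
Augment Plant→u1→u3→u6→City: bottleneck 9, flow now 9.
Augment Plant→u2→u3→u6→City: bottleneck 2, flow now 11.
No augmenting path remains; maximum flow = 11.
In the residual graph, reachable from Plant: {Plant}.
Min-cut edges: Plant→u1 (9), Plant→u2 (2); capacity 9 + 2 = 11.
Cut capacity 13 exceeds the max flow 11, so it is not minimum.

No — its capacity is 13, but the minimum cut has capacity 11.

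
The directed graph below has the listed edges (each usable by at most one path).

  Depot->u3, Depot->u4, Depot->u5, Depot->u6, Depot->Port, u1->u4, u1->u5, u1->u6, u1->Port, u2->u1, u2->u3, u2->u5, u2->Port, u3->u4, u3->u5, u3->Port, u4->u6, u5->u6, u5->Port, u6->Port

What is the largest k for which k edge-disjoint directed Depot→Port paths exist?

Assign every edge capacity 1; by Menger, the answer equals the max flow.
Path Depot→Port (+1); total 1.
Path Depot→u3→Port (+1); total 2.
Path Depot→u5→Port (+1); total 3.
Path Depot→u6→Port (+1); total 4.
No residual Depot→Port path; max flow = 4.
Certifying cut of size 4: {Depot→Port, Depot→u3, Depot→u5, u6→Port}.

4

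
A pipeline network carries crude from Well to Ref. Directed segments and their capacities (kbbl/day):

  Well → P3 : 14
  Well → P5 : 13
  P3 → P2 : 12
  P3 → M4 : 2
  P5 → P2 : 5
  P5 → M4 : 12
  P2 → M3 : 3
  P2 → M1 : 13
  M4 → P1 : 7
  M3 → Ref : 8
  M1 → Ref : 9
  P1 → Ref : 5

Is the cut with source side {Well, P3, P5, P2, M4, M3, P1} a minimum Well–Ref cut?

No — its capacity is 26, but the minimum cut has capacity 17.

Given cut capacity: 13 + 8 + 5 = 26.
Augment Well→P3→P2→M3→Ref: bottleneck 3, flow now 3.
Augment Well→P3→P2→M1→Ref: bottleneck 9, flow now 12.
Augment Well→P3→M4→P1→Ref: bottleneck 2, flow now 14.
Augment Well→P5→M4→P1→Ref: bottleneck 3, flow now 17.
No augmenting path remains; maximum flow = 17.
In the residual graph, reachable from Well: {Well, P3, P5, P2, M4, M1, P1}.
Min-cut edges: P2→M3 (3), M1→Ref (9), P1→Ref (5); capacity 3 + 9 + 5 = 17.
Cut capacity 26 exceeds the max flow 17, so it is not minimum.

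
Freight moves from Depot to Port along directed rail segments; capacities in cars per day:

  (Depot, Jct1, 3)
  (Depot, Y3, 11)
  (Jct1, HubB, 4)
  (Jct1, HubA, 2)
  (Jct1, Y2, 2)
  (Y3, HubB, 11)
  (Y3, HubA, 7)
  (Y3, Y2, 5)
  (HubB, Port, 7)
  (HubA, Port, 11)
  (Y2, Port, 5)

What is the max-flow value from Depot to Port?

Augment Depot→Jct1→HubB→Port: bottleneck 3, flow now 3.
Augment Depot→Y3→HubB→Port: bottleneck 4, flow now 7.
Augment Depot→Y3→HubA→Port: bottleneck 7, flow now 14.
No augmenting path remains; maximum flow = 14.
In the residual graph, reachable from Depot: {Depot}.
Min-cut edges: Depot→Jct1 (3), Depot→Y3 (11); capacity 3 + 11 = 14.
This cut is saturated, so no flow can exceed 14.

14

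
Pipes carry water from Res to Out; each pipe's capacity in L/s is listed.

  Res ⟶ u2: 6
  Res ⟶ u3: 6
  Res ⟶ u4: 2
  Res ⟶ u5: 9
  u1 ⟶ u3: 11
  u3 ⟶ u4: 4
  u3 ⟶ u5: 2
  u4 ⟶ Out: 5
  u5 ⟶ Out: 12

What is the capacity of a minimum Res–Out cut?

16

Augment Res→u4→Out: bottleneck 2, flow now 2.
Augment Res→u5→Out: bottleneck 9, flow now 11.
Augment Res→u3→u4→Out: bottleneck 3, flow now 14.
Augment Res→u3→u5→Out: bottleneck 2, flow now 16.
No augmenting path remains; maximum flow = 16.
By max-flow min-cut, the minimum cut capacity equals the max flow.
In the residual graph, reachable from Res: {Res, u2, u3, u4}.
Min-cut edges: Res→u5 (9), u3→u5 (2), u4→Out (5); capacity 9 + 2 + 5 = 16.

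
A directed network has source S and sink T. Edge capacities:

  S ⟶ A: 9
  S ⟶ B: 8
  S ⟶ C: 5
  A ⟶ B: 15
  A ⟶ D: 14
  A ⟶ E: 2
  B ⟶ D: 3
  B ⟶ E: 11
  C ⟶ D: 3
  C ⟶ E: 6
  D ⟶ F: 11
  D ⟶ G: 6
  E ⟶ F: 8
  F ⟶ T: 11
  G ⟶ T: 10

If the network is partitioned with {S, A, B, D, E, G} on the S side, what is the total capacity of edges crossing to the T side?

Edges leaving {S, A, B, D, E, G}: S→C (5), D→F (11), E→F (8), G→T (10).
Cut capacity = 5 + 11 + 8 + 10 = 34.

34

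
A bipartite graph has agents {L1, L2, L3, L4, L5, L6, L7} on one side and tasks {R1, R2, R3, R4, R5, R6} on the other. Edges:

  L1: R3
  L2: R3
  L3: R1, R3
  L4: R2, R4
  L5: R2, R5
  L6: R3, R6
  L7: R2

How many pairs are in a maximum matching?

Unit-capacity flow: source→left, listed edges, right→sink; max matching = max flow.
Augmenting path L1→R3 (+1); matched 1.
Augmenting path L3→R1 (+1); matched 2.
Augmenting path L4→R2 (+1); matched 3.
Augmenting path L5→R5 (+1); matched 4.
Augmenting path L6→R6 (+1); matched 5.
Augmenting path L7→R2→L4→R4 (+1); matched 6.
No augmenting path remains; maximum matching = 6.
König certificate: {L3, L4, L5, L6, L7, R3} is a vertex cover of size 6 (every listed pair touches it), so no matching can be larger.

6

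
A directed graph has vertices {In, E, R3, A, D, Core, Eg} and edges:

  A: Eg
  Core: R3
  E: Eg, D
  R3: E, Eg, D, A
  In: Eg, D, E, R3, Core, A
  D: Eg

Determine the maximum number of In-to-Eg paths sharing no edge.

Assign every edge capacity 1; by Menger, the answer equals the max flow.
Path In→Eg (+1); total 1.
Path In→E→Eg (+1); total 2.
Path In→R3→Eg (+1); total 3.
Path In→A→Eg (+1); total 4.
Path In→D→Eg (+1); total 5.
No residual In→Eg path; max flow = 5.
Certifying cut of size 5: {A→Eg, D→Eg, E→Eg, In→Eg, R3→Eg}.

5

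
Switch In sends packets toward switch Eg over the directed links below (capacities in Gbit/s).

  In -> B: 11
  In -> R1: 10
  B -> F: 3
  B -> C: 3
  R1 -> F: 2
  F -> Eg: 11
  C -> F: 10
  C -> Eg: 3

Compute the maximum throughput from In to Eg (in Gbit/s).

8

Augment In→B→F→Eg: bottleneck 3, flow now 3.
Augment In→B→C→Eg: bottleneck 3, flow now 6.
Augment In→R1→F→Eg: bottleneck 2, flow now 8.
No augmenting path remains; maximum flow = 8.
In the residual graph, reachable from In: {In, B, R1}.
Min-cut edges: B→F (3), B→C (3), R1→F (2); capacity 3 + 3 + 2 = 8.
This cut is saturated, so no flow can exceed 8.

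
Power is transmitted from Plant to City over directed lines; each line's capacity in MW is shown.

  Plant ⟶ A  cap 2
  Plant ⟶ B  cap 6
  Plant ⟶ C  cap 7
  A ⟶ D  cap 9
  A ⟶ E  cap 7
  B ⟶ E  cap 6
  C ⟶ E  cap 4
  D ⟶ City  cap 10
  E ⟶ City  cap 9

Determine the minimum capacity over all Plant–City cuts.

Augment Plant→A→D→City: bottleneck 2, flow now 2.
Augment Plant→B→E→City: bottleneck 6, flow now 8.
Augment Plant→C→E→City: bottleneck 3, flow now 11.
No augmenting path remains; maximum flow = 11.
By max-flow min-cut, the minimum cut capacity equals the max flow.
In the residual graph, reachable from Plant: {Plant, B, C, E}.
Min-cut edges: Plant→A (2), E→City (9); capacity 2 + 9 = 11.

11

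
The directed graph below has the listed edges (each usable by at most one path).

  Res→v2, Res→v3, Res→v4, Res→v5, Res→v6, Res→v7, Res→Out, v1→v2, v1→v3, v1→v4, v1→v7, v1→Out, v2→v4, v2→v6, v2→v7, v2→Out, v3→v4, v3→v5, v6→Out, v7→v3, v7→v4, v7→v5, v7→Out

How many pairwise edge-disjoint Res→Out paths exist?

4

Assign every edge capacity 1; by Menger, the answer equals the max flow.
Path Res→Out (+1); total 1.
Path Res→v2→Out (+1); total 2.
Path Res→v6→Out (+1); total 3.
Path Res→v7→Out (+1); total 4.
No residual Res→Out path; max flow = 4.
Certifying cut of size 4: {Res→Out, Res→v2, Res→v6, Res→v7}.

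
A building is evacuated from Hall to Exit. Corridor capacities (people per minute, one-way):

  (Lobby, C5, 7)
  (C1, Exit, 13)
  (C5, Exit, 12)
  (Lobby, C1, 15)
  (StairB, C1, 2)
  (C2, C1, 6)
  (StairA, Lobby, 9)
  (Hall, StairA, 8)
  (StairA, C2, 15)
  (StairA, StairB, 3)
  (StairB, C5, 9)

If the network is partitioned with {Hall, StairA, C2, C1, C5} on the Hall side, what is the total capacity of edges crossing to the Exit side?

Edges leaving {Hall, StairA, C2, C1, C5}: StairA→StairB (3), StairA→Lobby (9), C1→Exit (13), C5→Exit (12).
Cut capacity = 3 + 9 + 13 + 12 = 37.

37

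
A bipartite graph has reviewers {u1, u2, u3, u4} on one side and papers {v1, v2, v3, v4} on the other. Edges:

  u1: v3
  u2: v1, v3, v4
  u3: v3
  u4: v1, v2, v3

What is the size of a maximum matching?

3

Unit-capacity flow: source→left, listed edges, right→sink; max matching = max flow.
Augmenting path u1→v3 (+1); matched 1.
Augmenting path u2→v1 (+1); matched 2.
Augmenting path u4→v2 (+1); matched 3.
No augmenting path remains; maximum matching = 3.
König certificate: {u2, u4, v3} is a vertex cover of size 3 (every listed pair touches it), so no matching can be larger.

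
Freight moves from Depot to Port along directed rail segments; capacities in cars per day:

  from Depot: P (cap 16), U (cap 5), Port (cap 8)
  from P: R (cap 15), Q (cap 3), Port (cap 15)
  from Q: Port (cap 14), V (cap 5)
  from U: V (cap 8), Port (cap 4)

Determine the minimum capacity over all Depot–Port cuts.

28

Augment Depot→Port: bottleneck 8, flow now 8.
Augment Depot→P→Port: bottleneck 15, flow now 23.
Augment Depot→U→Port: bottleneck 4, flow now 27.
Augment Depot→P→Q→Port: bottleneck 1, flow now 28.
No augmenting path remains; maximum flow = 28.
By max-flow min-cut, the minimum cut capacity equals the max flow.
In the residual graph, reachable from Depot: {Depot, U, V}.
Min-cut edges: Depot→P (16), Depot→Port (8), U→Port (4); capacity 16 + 8 + 4 = 28.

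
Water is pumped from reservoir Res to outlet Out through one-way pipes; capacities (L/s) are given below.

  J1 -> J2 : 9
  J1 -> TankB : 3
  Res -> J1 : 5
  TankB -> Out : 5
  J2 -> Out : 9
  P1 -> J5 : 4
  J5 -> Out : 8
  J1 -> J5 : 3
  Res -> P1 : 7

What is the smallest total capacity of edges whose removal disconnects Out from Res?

9

Augment Res→P1→J5→Out: bottleneck 4, flow now 4.
Augment Res→J1→TankB→Out: bottleneck 3, flow now 7.
Augment Res→J1→J2→Out: bottleneck 2, flow now 9.
No augmenting path remains; maximum flow = 9.
By max-flow min-cut, the minimum cut capacity equals the max flow.
In the residual graph, reachable from Res: {Res, P1}.
Min-cut edges: Res→J1 (5), P1→J5 (4); capacity 5 + 4 = 9.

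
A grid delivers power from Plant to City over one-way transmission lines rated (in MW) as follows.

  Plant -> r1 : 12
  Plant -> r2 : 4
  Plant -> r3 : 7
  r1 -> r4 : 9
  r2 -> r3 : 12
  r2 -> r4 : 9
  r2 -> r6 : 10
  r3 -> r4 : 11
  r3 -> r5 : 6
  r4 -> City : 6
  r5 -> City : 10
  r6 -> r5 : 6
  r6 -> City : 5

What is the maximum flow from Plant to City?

Augment Plant→r1→r4→City: bottleneck 6, flow now 6.
Augment Plant→r2→r6→City: bottleneck 4, flow now 10.
Augment Plant→r3→r5→City: bottleneck 6, flow now 16.
No augmenting path remains; maximum flow = 16.
In the residual graph, reachable from Plant: {Plant, r1, r3, r4}.
Min-cut edges: Plant→r2 (4), r3→r5 (6), r4→City (6); capacity 4 + 6 + 6 = 16.
This cut is saturated, so no flow can exceed 16.

16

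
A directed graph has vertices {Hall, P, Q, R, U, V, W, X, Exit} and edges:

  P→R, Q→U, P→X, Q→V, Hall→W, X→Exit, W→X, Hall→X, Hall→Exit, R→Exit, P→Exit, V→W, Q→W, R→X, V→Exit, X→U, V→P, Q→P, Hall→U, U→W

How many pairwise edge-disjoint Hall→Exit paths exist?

Assign every edge capacity 1; by Menger, the answer equals the max flow.
Path Hall→Exit (+1); total 1.
Path Hall→X→Exit (+1); total 2.
No residual Hall→Exit path; max flow = 2.
Certifying cut of size 2: {Hall→Exit, X→Exit}.

2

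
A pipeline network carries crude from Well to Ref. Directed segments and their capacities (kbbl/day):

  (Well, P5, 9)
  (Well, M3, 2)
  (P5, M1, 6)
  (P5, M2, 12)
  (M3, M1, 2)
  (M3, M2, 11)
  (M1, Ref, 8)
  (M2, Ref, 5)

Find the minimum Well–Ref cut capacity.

Augment Well→P5→M1→Ref: bottleneck 6, flow now 6.
Augment Well→P5→M2→Ref: bottleneck 3, flow now 9.
Augment Well→M3→M1→Ref: bottleneck 2, flow now 11.
No augmenting path remains; maximum flow = 11.
By max-flow min-cut, the minimum cut capacity equals the max flow.
In the residual graph, reachable from Well: {Well}.
Min-cut edges: Well→P5 (9), Well→M3 (2); capacity 9 + 2 = 11.

11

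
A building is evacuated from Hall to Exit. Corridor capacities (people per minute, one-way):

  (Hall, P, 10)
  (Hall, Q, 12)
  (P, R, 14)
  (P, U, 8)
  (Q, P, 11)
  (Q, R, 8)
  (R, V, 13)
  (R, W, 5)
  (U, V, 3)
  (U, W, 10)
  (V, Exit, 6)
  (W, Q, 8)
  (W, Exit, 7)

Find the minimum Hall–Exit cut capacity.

Augment Hall→P→R→V→Exit: bottleneck 6, flow now 6.
Augment Hall→P→R→W→Exit: bottleneck 4, flow now 10.
Augment Hall→Q→R→W→Exit: bottleneck 1, flow now 11.
Augment Hall→Q→P→U→W→Exit: bottleneck 2, flow now 13.
No augmenting path remains; maximum flow = 13.
By max-flow min-cut, the minimum cut capacity equals the max flow.
In the residual graph, reachable from Hall: {Hall, P, Q, R, U, V, W}.
Min-cut edges: V→Exit (6), W→Exit (7); capacity 6 + 7 = 13.

13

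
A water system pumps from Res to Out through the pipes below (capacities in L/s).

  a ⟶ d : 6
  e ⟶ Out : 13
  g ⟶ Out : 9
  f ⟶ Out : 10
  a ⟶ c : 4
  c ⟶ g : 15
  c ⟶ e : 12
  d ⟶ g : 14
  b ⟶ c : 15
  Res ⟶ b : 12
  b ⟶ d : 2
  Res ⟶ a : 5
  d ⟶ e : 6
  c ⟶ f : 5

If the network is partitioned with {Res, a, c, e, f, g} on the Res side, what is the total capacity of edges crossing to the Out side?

50

Edges leaving {Res, a, c, e, f, g}: Res→b (12), a→d (6), e→Out (13), f→Out (10), g→Out (9).
Cut capacity = 12 + 6 + 13 + 10 + 9 = 50.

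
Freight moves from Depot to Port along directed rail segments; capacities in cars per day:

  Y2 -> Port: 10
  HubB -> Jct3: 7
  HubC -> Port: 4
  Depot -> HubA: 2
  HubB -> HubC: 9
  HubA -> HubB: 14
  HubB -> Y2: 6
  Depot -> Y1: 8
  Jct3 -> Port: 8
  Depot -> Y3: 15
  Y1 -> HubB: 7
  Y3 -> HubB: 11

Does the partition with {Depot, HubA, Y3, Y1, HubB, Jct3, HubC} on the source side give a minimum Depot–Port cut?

Given cut capacity: 6 + 8 + 4 = 18.
Augment Depot→HubA→HubB→Jct3→Port: bottleneck 2, flow now 2.
Augment Depot→Y3→HubB→Jct3→Port: bottleneck 5, flow now 7.
Augment Depot→Y3→HubB→Y2→Port: bottleneck 6, flow now 13.
Augment Depot→Y1→HubB→HubC→Port: bottleneck 4, flow now 17.
No augmenting path remains; maximum flow = 17.
In the residual graph, reachable from Depot: {Depot, HubA, Y3, Y1, HubB, HubC}.
Min-cut edges: HubB→Jct3 (7), HubB→Y2 (6), HubC→Port (4); capacity 7 + 6 + 4 = 17.
Cut capacity 18 exceeds the max flow 17, so it is not minimum.

No — its capacity is 18, but the minimum cut has capacity 17.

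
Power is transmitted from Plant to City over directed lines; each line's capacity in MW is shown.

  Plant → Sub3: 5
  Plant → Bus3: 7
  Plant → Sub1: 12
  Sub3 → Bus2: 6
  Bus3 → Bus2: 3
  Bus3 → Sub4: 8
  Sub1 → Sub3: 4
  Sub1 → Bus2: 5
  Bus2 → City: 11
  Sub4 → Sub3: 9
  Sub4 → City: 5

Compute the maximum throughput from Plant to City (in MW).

16

Augment Plant→Sub3→Bus2→City: bottleneck 5, flow now 5.
Augment Plant→Bus3→Bus2→City: bottleneck 3, flow now 8.
Augment Plant→Bus3→Sub4→City: bottleneck 4, flow now 12.
Augment Plant→Sub1→Bus2→City: bottleneck 3, flow now 15.
Augment Plant→Sub1→Bus2→Bus3→Sub4→City: bottleneck 1, flow now 16. (uses reverse residual edge)
No augmenting path remains; maximum flow = 16.
In the residual graph, reachable from Plant: {Plant, Sub3, Bus3, Sub1, Bus2, Sub4}.
Min-cut edges: Bus2→City (11), Sub4→City (5); capacity 11 + 5 = 16.
This cut is saturated, so no flow can exceed 16.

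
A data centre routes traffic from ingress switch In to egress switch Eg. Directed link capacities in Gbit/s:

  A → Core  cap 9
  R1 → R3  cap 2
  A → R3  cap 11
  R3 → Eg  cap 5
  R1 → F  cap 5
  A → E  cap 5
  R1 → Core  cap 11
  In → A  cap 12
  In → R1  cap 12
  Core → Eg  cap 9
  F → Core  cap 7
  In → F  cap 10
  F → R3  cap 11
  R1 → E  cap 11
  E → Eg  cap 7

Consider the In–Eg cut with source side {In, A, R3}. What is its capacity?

41

Edges leaving {In, A, R3}: In→R1 (12), In→F (10), A→E (5), A→Core (9), R3→Eg (5).
Cut capacity = 12 + 10 + 5 + 9 + 5 = 41.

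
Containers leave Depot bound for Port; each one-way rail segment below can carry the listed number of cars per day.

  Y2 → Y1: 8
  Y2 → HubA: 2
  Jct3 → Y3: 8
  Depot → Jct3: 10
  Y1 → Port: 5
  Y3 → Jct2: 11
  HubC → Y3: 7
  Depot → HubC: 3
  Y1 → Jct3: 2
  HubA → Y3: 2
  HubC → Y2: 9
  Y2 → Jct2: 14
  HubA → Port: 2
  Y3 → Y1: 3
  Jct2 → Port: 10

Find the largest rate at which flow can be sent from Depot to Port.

11

Augment Depot→Jct3→Y3→Y1→Port: bottleneck 3, flow now 3.
Augment Depot→Jct3→Y3→Jct2→Port: bottleneck 5, flow now 8.
Augment Depot→HubC→Y2→Y1→Port: bottleneck 2, flow now 10.
Augment Depot→HubC→Y2→Jct2→Port: bottleneck 1, flow now 11.
No augmenting path remains; maximum flow = 11.
In the residual graph, reachable from Depot: {Depot, Jct3}.
Min-cut edges: Depot→HubC (3), Jct3→Y3 (8); capacity 3 + 8 = 11.
This cut is saturated, so no flow can exceed 11.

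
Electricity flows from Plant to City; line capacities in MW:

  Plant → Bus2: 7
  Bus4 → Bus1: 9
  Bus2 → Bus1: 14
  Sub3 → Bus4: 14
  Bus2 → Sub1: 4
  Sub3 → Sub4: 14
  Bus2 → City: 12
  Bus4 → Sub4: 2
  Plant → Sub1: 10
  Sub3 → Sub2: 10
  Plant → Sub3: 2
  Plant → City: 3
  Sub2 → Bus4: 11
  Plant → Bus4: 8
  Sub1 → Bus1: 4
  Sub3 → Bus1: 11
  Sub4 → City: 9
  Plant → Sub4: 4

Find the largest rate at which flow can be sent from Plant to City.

18

Augment Plant→City: bottleneck 3, flow now 3.
Augment Plant→Bus2→City: bottleneck 7, flow now 10.
Augment Plant→Sub4→City: bottleneck 4, flow now 14.
Augment Plant→Sub3→Sub4→City: bottleneck 2, flow now 16.
Augment Plant→Bus4→Sub4→City: bottleneck 2, flow now 18.
No augmenting path remains; maximum flow = 18.
In the residual graph, reachable from Plant: {Plant, Bus4, Sub1, Bus1}.
Min-cut edges: Plant→Sub3 (2), Plant→Bus2 (7), Plant→Sub4 (4), Plant→City (3), Bus4→Sub4 (2); capacity 2 + 7 + 4 + 3 + 2 = 18.
This cut is saturated, so no flow can exceed 18.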